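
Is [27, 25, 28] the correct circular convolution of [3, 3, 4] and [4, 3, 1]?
Recompute circular convolution of [3, 3, 4] and [4, 3, 1]: y[0] = 3×4 + 3×1 + 4×3 = 27; y[1] = 3×3 + 3×4 + 4×1 = 25; y[2] = 3×1 + 3×3 + 4×4 = 28 → [27, 25, 28]. Given [27, 25, 28] matches, so answer: Yes

Yes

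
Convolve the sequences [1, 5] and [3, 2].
y[0] = 1×3 = 3; y[1] = 1×2 + 5×3 = 17; y[2] = 5×2 = 10

[3, 17, 10]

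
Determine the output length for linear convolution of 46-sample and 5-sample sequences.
Linear/full convolution length: m + n - 1 = 46 + 5 - 1 = 50

50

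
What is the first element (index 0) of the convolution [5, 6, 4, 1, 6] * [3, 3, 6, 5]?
Use y[k] = Σ_i a[i]·b[k-i] at k=0. y[0] = 5×3 = 15

15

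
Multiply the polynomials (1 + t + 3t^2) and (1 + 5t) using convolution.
Ascending coefficients: a = [1, 1, 3], b = [1, 5]. c[0] = 1×1 = 1; c[1] = 1×5 + 1×1 = 6; c[2] = 1×5 + 3×1 = 8; c[3] = 3×5 = 15. Result coefficients: [1, 6, 8, 15] → 1 + 6t + 8t^2 + 15t^3

1 + 6t + 8t^2 + 15t^3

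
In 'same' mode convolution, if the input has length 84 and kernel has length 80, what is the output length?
'Same' mode returns an output with the same length as the input: 84

84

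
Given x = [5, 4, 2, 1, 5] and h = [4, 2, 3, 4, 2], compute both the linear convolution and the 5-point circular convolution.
Linear: y_lin[0] = 5×4 = 20; y_lin[1] = 5×2 + 4×4 = 26; y_lin[2] = 5×3 + 4×2 + 2×4 = 31; y_lin[3] = 5×4 + 4×3 + 2×2 + 1×4 = 40; y_lin[4] = 5×2 + 4×4 + 2×3 + 1×2 + 5×4 = 54; y_lin[5] = 4×2 + 2×4 + 1×3 + 5×2 = 29; y_lin[6] = 2×2 + 1×4 + 5×3 = 23; y_lin[7] = 1×2 + 5×4 = 22; y_lin[8] = 5×2 = 10 → [20, 26, 31, 40, 54, 29, 23, 22, 10]. Circular (length 5): y[0] = 5×4 + 4×2 + 2×4 + 1×3 + 5×2 = 49; y[1] = 5×2 + 4×4 + 2×2 + 1×4 + 5×3 = 49; y[2] = 5×3 + 4×2 + 2×4 + 1×2 + 5×4 = 53; y[3] = 5×4 + 4×3 + 2×2 + 1×4 + 5×2 = 50; y[4] = 5×2 + 4×4 + 2×3 + 1×2 + 5×4 = 54 → [49, 49, 53, 50, 54]

Linear: [20, 26, 31, 40, 54, 29, 23, 22, 10], Circular: [49, 49, 53, 50, 54]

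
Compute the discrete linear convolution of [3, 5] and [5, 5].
y[0] = 3×5 = 15; y[1] = 3×5 + 5×5 = 40; y[2] = 5×5 = 25

[15, 40, 25]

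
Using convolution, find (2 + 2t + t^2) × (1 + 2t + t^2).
Ascending coefficients: a = [2, 2, 1], b = [1, 2, 1]. c[0] = 2×1 = 2; c[1] = 2×2 + 2×1 = 6; c[2] = 2×1 + 2×2 + 1×1 = 7; c[3] = 2×1 + 1×2 = 4; c[4] = 1×1 = 1. Result coefficients: [2, 6, 7, 4, 1] → 2 + 6t + 7t^2 + 4t^3 + t^4

2 + 6t + 7t^2 + 4t^3 + t^4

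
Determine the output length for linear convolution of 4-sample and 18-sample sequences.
Linear/full convolution length: m + n - 1 = 4 + 18 - 1 = 21

21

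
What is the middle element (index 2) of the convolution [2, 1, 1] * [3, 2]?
Use y[k] = Σ_i a[i]·b[k-i] at k=2. y[2] = 1×2 + 1×3 = 5

5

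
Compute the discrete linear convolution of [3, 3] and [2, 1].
y[0] = 3×2 = 6; y[1] = 3×1 + 3×2 = 9; y[2] = 3×1 = 3

[6, 9, 3]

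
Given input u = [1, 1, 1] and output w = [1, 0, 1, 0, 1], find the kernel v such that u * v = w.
Output length 5 = len(u) + len(v) - 1 ⇒ len(v) = 3. Solve v forward using v[k] = (w[k] - Σ_{i≥1} u[i]·v[k-i]) / u[0]: v[0] = w[0] / u[0] = 1 / 1 = 1; v[1] = (w[1] - 1×1) / u[0] = (0 - 1×1) / 1 = -1; v[2] = (w[2] - 1×-1 - 1×1) / u[0] = (1 - 1×-1 - 1×1) / 1 = 1. So v = [1, -1, 1]. Forward-check [1, 1, 1] * [1, -1, 1]: w[0] = 1×1 = 1; w[1] = 1×-1 + 1×1 = 0; w[2] = 1×1 + 1×-1 + 1×1 = 1; w[3] = 1×1 + 1×-1 = 0; w[4] = 1×1 = 1 → [1, 0, 1, 0, 1] ✓

[1, -1, 1]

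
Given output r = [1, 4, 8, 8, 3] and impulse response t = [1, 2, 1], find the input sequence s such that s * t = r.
Deconvolve r=[1, 4, 8, 8, 3] by t=[1, 2, 1]. Since t[0]=1, solve forward: s[0] = r[0] / 1 = 1; s[1] = (r[1] - 1×2) / 1 = 2; s[2] = (r[2] - 2×2 - 1×1) / 1 = 3. So s = [1, 2, 3]. Check by forward convolution: r[0] = 1×1 = 1; r[1] = 1×2 + 2×1 = 4; r[2] = 1×1 + 2×2 + 3×1 = 8; r[3] = 2×1 + 3×2 = 8; r[4] = 3×1 = 3

[1, 2, 3]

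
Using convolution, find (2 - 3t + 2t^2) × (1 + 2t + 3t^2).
Ascending coefficients: a = [2, -3, 2], b = [1, 2, 3]. c[0] = 2×1 = 2; c[1] = 2×2 + -3×1 = 1; c[2] = 2×3 + -3×2 + 2×1 = 2; c[3] = -3×3 + 2×2 = -5; c[4] = 2×3 = 6. Result coefficients: [2, 1, 2, -5, 6] → 2 + t + 2t^2 - 5t^3 + 6t^4

2 + t + 2t^2 - 5t^3 + 6t^4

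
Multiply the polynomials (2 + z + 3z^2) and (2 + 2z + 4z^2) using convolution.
Ascending coefficients: a = [2, 1, 3], b = [2, 2, 4]. c[0] = 2×2 = 4; c[1] = 2×2 + 1×2 = 6; c[2] = 2×4 + 1×2 + 3×2 = 16; c[3] = 1×4 + 3×2 = 10; c[4] = 3×4 = 12. Result coefficients: [4, 6, 16, 10, 12] → 4 + 6z + 16z^2 + 10z^3 + 12z^4

4 + 6z + 16z^2 + 10z^3 + 12z^4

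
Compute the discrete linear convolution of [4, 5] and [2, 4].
y[0] = 4×2 = 8; y[1] = 4×4 + 5×2 = 26; y[2] = 5×4 = 20

[8, 26, 20]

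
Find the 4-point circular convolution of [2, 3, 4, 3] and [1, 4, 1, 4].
Use y[k] = Σ_j a[j]·b[(k-j) mod 4]. y[0] = 2×1 + 3×4 + 4×1 + 3×4 = 30; y[1] = 2×4 + 3×1 + 4×4 + 3×1 = 30; y[2] = 2×1 + 3×4 + 4×1 + 3×4 = 30; y[3] = 2×4 + 3×1 + 4×4 + 3×1 = 30. Result: [30, 30, 30, 30]

[30, 30, 30, 30]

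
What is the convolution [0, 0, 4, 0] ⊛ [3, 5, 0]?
y[0] = 0×3 = 0; y[1] = 0×5 + 0×3 = 0; y[2] = 0×0 + 0×5 + 4×3 = 12; y[3] = 0×0 + 4×5 + 0×3 = 20; y[4] = 4×0 + 0×5 = 0; y[5] = 0×0 = 0

[0, 0, 12, 20, 0, 0]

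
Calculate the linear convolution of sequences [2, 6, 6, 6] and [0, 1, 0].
y[0] = 2×0 = 0; y[1] = 2×1 + 6×0 = 2; y[2] = 2×0 + 6×1 + 6×0 = 6; y[3] = 6×0 + 6×1 + 6×0 = 6; y[4] = 6×0 + 6×1 = 6; y[5] = 6×0 = 0

[0, 2, 6, 6, 6, 0]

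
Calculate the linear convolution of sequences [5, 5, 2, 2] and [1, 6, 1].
y[0] = 5×1 = 5; y[1] = 5×6 + 5×1 = 35; y[2] = 5×1 + 5×6 + 2×1 = 37; y[3] = 5×1 + 2×6 + 2×1 = 19; y[4] = 2×1 + 2×6 = 14; y[5] = 2×1 = 2

[5, 35, 37, 19, 14, 2]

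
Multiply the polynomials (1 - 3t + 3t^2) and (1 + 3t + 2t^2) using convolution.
Ascending coefficients: a = [1, -3, 3], b = [1, 3, 2]. c[0] = 1×1 = 1; c[1] = 1×3 + -3×1 = 0; c[2] = 1×2 + -3×3 + 3×1 = -4; c[3] = -3×2 + 3×3 = 3; c[4] = 3×2 = 6. Result coefficients: [1, 0, -4, 3, 6] → 1 - 4t^2 + 3t^3 + 6t^4

1 - 4t^2 + 3t^3 + 6t^4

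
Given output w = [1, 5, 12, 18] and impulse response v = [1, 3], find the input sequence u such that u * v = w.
Deconvolve w=[1, 5, 12, 18] by v=[1, 3]. Since v[0]=1, solve forward: u[0] = w[0] / 1 = 1; u[1] = (w[1] - 1×3) / 1 = 2; u[2] = (w[2] - 2×3) / 1 = 6. So u = [1, 2, 6]. Check by forward convolution: w[0] = 1×1 = 1; w[1] = 1×3 + 2×1 = 5; w[2] = 2×3 + 6×1 = 12; w[3] = 6×3 = 18

[1, 2, 6]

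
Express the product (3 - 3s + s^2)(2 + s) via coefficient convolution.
Ascending coefficients: a = [3, -3, 1], b = [2, 1]. c[0] = 3×2 = 6; c[1] = 3×1 + -3×2 = -3; c[2] = -3×1 + 1×2 = -1; c[3] = 1×1 = 1. Result coefficients: [6, -3, -1, 1] → 6 - 3s - s^2 + s^3

6 - 3s - s^2 + s^3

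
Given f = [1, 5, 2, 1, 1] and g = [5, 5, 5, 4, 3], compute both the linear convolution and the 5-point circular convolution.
Linear: y_lin[0] = 1×5 = 5; y_lin[1] = 1×5 + 5×5 = 30; y_lin[2] = 1×5 + 5×5 + 2×5 = 40; y_lin[3] = 1×4 + 5×5 + 2×5 + 1×5 = 44; y_lin[4] = 1×3 + 5×4 + 2×5 + 1×5 + 1×5 = 43; y_lin[5] = 5×3 + 2×4 + 1×5 + 1×5 = 33; y_lin[6] = 2×3 + 1×4 + 1×5 = 15; y_lin[7] = 1×3 + 1×4 = 7; y_lin[8] = 1×3 = 3 → [5, 30, 40, 44, 43, 33, 15, 7, 3]. Circular (length 5): y[0] = 1×5 + 5×3 + 2×4 + 1×5 + 1×5 = 38; y[1] = 1×5 + 5×5 + 2×3 + 1×4 + 1×5 = 45; y[2] = 1×5 + 5×5 + 2×5 + 1×3 + 1×4 = 47; y[3] = 1×4 + 5×5 + 2×5 + 1×5 + 1×3 = 47; y[4] = 1×3 + 5×4 + 2×5 + 1×5 + 1×5 = 43 → [38, 45, 47, 47, 43]

Linear: [5, 30, 40, 44, 43, 33, 15, 7, 3], Circular: [38, 45, 47, 47, 43]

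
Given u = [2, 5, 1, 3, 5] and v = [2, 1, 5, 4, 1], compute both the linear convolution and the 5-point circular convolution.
Linear: y_lin[0] = 2×2 = 4; y_lin[1] = 2×1 + 5×2 = 12; y_lin[2] = 2×5 + 5×1 + 1×2 = 17; y_lin[3] = 2×4 + 5×5 + 1×1 + 3×2 = 40; y_lin[4] = 2×1 + 5×4 + 1×5 + 3×1 + 5×2 = 40; y_lin[5] = 5×1 + 1×4 + 3×5 + 5×1 = 29; y_lin[6] = 1×1 + 3×4 + 5×5 = 38; y_lin[7] = 3×1 + 5×4 = 23; y_lin[8] = 5×1 = 5 → [4, 12, 17, 40, 40, 29, 38, 23, 5]. Circular (length 5): y[0] = 2×2 + 5×1 + 1×4 + 3×5 + 5×1 = 33; y[1] = 2×1 + 5×2 + 1×1 + 3×4 + 5×5 = 50; y[2] = 2×5 + 5×1 + 1×2 + 3×1 + 5×4 = 40; y[3] = 2×4 + 5×5 + 1×1 + 3×2 + 5×1 = 45; y[4] = 2×1 + 5×4 + 1×5 + 3×1 + 5×2 = 40 → [33, 50, 40, 45, 40]

Linear: [4, 12, 17, 40, 40, 29, 38, 23, 5], Circular: [33, 50, 40, 45, 40]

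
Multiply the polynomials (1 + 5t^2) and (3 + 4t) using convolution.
Ascending coefficients: a = [1, 0, 5], b = [3, 4]. c[0] = 1×3 = 3; c[1] = 1×4 + 0×3 = 4; c[2] = 0×4 + 5×3 = 15; c[3] = 5×4 = 20. Result coefficients: [3, 4, 15, 20] → 3 + 4t + 15t^2 + 20t^3

3 + 4t + 15t^2 + 20t^3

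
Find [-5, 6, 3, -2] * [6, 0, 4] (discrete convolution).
y[0] = -5×6 = -30; y[1] = -5×0 + 6×6 = 36; y[2] = -5×4 + 6×0 + 3×6 = -2; y[3] = 6×4 + 3×0 + -2×6 = 12; y[4] = 3×4 + -2×0 = 12; y[5] = -2×4 = -8

[-30, 36, -2, 12, 12, -8]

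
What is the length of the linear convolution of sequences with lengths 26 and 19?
Linear/full convolution length: m + n - 1 = 26 + 19 - 1 = 44

44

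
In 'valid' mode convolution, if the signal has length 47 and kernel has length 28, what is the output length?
'Valid' mode counts only positions where the kernel fully overlaps the signal: m - n + 1 = 47 - 28 + 1 = 20

20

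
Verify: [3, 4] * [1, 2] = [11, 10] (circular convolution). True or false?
Recompute circular convolution of [3, 4] and [1, 2]: y[0] = 3×1 + 4×2 = 11; y[1] = 3×2 + 4×1 = 10 → [11, 10]. Given [11, 10] matches, so answer: Yes

Yes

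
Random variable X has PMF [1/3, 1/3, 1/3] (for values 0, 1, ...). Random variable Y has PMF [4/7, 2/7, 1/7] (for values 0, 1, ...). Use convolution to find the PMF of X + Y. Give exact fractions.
P(X+Y=k) = Σ_i P(X=i)·P(Y=k-i) — a convolution of [1/3, 1/3, 1/3] and [4/7, 2/7, 1/7]. P(X+Y=0) = (1/3)×(4/7) = 4/21; P(X+Y=1) = (1/3)×(2/7) + (1/3)×(4/7) = 2/21 + 4/21 = 2/7; P(X+Y=2) = (1/3)×(1/7) + (1/3)×(2/7) + (1/3)×(4/7) = 1/21 + 2/21 + 4/21 = 1/3; P(X+Y=3) = (1/3)×(1/7) + (1/3)×(2/7) = 1/21 + 2/21 = 1/7; P(X+Y=4) = (1/3)×(1/7) = 1/21. PMF: [4/21, 2/7, 1/3, 1/7, 1/21] (sums to 1 ✓)

[4/21, 2/7, 1/3, 1/7, 1/21]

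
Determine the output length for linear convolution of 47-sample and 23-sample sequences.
Linear/full convolution length: m + n - 1 = 47 + 23 - 1 = 69

69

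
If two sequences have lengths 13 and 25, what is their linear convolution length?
Linear/full convolution length: m + n - 1 = 13 + 25 - 1 = 37

37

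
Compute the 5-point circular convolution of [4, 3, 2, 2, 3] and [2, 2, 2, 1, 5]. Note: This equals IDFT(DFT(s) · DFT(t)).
Either evaluate y[k] = Σ_j s[j]·t[(k-j) mod 5] directly, or use IDFT(DFT(s) · DFT(t)). y[0] = 4×2 + 3×5 + 2×1 + 2×2 + 3×2 = 35; y[1] = 4×2 + 3×2 + 2×5 + 2×1 + 3×2 = 32; y[2] = 4×2 + 3×2 + 2×2 + 2×5 + 3×1 = 31; y[3] = 4×1 + 3×2 + 2×2 + 2×2 + 3×5 = 33; y[4] = 4×5 + 3×1 + 2×2 + 2×2 + 3×2 = 37. Result: [35, 32, 31, 33, 37]

[35, 32, 31, 33, 37]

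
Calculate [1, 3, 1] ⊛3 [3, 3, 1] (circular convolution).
Use y[k] = Σ_j x[j]·h[(k-j) mod 3]. y[0] = 1×3 + 3×1 + 1×3 = 9; y[1] = 1×3 + 3×3 + 1×1 = 13; y[2] = 1×1 + 3×3 + 1×3 = 13. Result: [9, 13, 13]

[9, 13, 13]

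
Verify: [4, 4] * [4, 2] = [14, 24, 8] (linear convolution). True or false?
Recompute linear convolution of [4, 4] and [4, 2]: y[0] = 4×4 = 16; y[1] = 4×2 + 4×4 = 24; y[2] = 4×2 = 8 → [16, 24, 8]. Compare to given [14, 24, 8]: they differ at index 0: given 14, correct 16, so answer: No

No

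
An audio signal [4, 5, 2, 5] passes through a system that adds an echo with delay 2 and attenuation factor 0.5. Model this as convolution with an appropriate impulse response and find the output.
Direct-path + delayed-attenuated-path model → impulse response h = [1, 0, 0.5] (1 at lag 0, 0.5 at lag 2). Output y[n] = x[n] + 0.5·x[n - 2] (with x[n] = 0 outside 0..3): y[0] = 4 + 0.5×0 = 4; y[1] = 5 + 0.5×0 = 5; y[2] = 2 + 0.5×4 = 4.0; y[3] = 5 + 0.5×5 = 7.5; y[4] = 0 + 0.5×2 = 1.0; y[5] = 0 + 0.5×5 = 2.5. So y = [4, 5, 4.0, 7.5, 1.0, 2.5]

[4, 5, 4.0, 7.5, 1.0, 2.5]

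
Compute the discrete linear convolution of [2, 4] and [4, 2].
y[0] = 2×4 = 8; y[1] = 2×2 + 4×4 = 20; y[2] = 4×2 = 8

[8, 20, 8]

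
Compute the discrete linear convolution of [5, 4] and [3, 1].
y[0] = 5×3 = 15; y[1] = 5×1 + 4×3 = 17; y[2] = 4×1 = 4

[15, 17, 4]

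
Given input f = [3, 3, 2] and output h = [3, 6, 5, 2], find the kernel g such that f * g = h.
Output length 4 = len(f) + len(g) - 1 ⇒ len(g) = 2. Solve g forward using g[k] = (h[k] - Σ_{i≥1} f[i]·g[k-i]) / f[0]: g[0] = h[0] / f[0] = 3 / 3 = 1; g[1] = (h[1] - 3×1) / f[0] = (6 - 3×1) / 3 = 1. So g = [1, 1]. Forward-check [3, 3, 2] * [1, 1]: h[0] = 3×1 = 3; h[1] = 3×1 + 3×1 = 6; h[2] = 3×1 + 2×1 = 5; h[3] = 2×1 = 2 → [3, 6, 5, 2] ✓

[1, 1]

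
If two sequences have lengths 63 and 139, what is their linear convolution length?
Linear/full convolution length: m + n - 1 = 63 + 139 - 1 = 201

201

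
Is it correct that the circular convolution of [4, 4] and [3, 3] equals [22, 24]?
Recompute circular convolution of [4, 4] and [3, 3]: y[0] = 4×3 + 4×3 = 24; y[1] = 4×3 + 4×3 = 24 → [24, 24]. Compare to given [22, 24]: they differ at index 0: given 22, correct 24, so answer: No

No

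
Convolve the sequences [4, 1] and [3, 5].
y[0] = 4×3 = 12; y[1] = 4×5 + 1×3 = 23; y[2] = 1×5 = 5

[12, 23, 5]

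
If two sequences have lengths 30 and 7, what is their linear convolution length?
Linear/full convolution length: m + n - 1 = 30 + 7 - 1 = 36

36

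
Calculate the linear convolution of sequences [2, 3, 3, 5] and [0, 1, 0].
y[0] = 2×0 = 0; y[1] = 2×1 + 3×0 = 2; y[2] = 2×0 + 3×1 + 3×0 = 3; y[3] = 3×0 + 3×1 + 5×0 = 3; y[4] = 3×0 + 5×1 = 5; y[5] = 5×0 = 0

[0, 2, 3, 3, 5, 0]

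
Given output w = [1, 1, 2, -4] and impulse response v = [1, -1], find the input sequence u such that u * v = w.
Deconvolve w=[1, 1, 2, -4] by v=[1, -1]. Since v[0]=1, solve forward: u[0] = w[0] / 1 = 1; u[1] = (w[1] - 1×-1) / 1 = 2; u[2] = (w[2] - 2×-1) / 1 = 4. So u = [1, 2, 4]. Check by forward convolution: w[0] = 1×1 = 1; w[1] = 1×-1 + 2×1 = 1; w[2] = 2×-1 + 4×1 = 2; w[3] = 4×-1 = -4

[1, 2, 4]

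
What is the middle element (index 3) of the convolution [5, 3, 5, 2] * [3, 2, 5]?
Use y[k] = Σ_i a[i]·b[k-i] at k=3. y[3] = 3×5 + 5×2 + 2×3 = 31

31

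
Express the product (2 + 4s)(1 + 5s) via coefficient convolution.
Ascending coefficients: a = [2, 4], b = [1, 5]. c[0] = 2×1 = 2; c[1] = 2×5 + 4×1 = 14; c[2] = 4×5 = 20. Result coefficients: [2, 14, 20] → 2 + 14s + 20s^2

2 + 14s + 20s^2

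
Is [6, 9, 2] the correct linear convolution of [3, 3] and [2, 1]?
Recompute linear convolution of [3, 3] and [2, 1]: y[0] = 3×2 = 6; y[1] = 3×1 + 3×2 = 9; y[2] = 3×1 = 3 → [6, 9, 3]. Compare to given [6, 9, 2]: they differ at index 2: given 2, correct 3, so answer: No

No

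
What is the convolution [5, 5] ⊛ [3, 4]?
y[0] = 5×3 = 15; y[1] = 5×4 + 5×3 = 35; y[2] = 5×4 = 20

[15, 35, 20]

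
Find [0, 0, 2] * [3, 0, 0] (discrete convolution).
y[0] = 0×3 = 0; y[1] = 0×0 + 0×3 = 0; y[2] = 0×0 + 0×0 + 2×3 = 6; y[3] = 0×0 + 2×0 = 0; y[4] = 2×0 = 0

[0, 0, 6, 0, 0]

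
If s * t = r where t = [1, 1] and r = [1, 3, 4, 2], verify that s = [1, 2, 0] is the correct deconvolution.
Forward-compute [1, 2, 0] * [1, 1]: r[0] = 1×1 = 1; r[1] = 1×1 + 2×1 = 3; r[2] = 2×1 + 0×1 = 2; r[3] = 0×1 = 0 → [1, 3, 2, 0]. Does not match given r = [1, 3, 4, 2].

Not verified. [1, 2, 0] * [1, 1] = [1, 3, 2, 0], which differs from [1, 3, 4, 2] at index 2.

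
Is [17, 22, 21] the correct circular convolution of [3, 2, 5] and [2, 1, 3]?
Recompute circular convolution of [3, 2, 5] and [2, 1, 3]: y[0] = 3×2 + 2×3 + 5×1 = 17; y[1] = 3×1 + 2×2 + 5×3 = 22; y[2] = 3×3 + 2×1 + 5×2 = 21 → [17, 22, 21]. Given [17, 22, 21] matches, so answer: Yes

Yes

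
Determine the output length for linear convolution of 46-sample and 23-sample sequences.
Linear/full convolution length: m + n - 1 = 46 + 23 - 1 = 68

68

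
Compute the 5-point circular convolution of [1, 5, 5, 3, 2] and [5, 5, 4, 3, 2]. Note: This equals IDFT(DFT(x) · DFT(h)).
Either evaluate y[k] = Σ_j x[j]·h[(k-j) mod 5] directly, or use IDFT(DFT(x) · DFT(h)). y[0] = 1×5 + 5×2 + 5×3 + 3×4 + 2×5 = 52; y[1] = 1×5 + 5×5 + 5×2 + 3×3 + 2×4 = 57; y[2] = 1×4 + 5×5 + 5×5 + 3×2 + 2×3 = 66; y[3] = 1×3 + 5×4 + 5×5 + 3×5 + 2×2 = 67; y[4] = 1×2 + 5×3 + 5×4 + 3×5 + 2×5 = 62. Result: [52, 57, 66, 67, 62]

[52, 57, 66, 67, 62]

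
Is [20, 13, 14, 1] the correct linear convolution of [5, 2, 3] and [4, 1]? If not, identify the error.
Recompute linear convolution of [5, 2, 3] and [4, 1]: y[0] = 5×4 = 20; y[1] = 5×1 + 2×4 = 13; y[2] = 2×1 + 3×4 = 14; y[3] = 3×1 = 3 → [20, 13, 14, 3]. Compare to given [20, 13, 14, 1]: they differ at index 3: given 1, correct 3, so answer: No

No. Error at index 3: given 1, correct 3.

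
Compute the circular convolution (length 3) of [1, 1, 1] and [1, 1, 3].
Use y[k] = Σ_j s[j]·t[(k-j) mod 3]. y[0] = 1×1 + 1×3 + 1×1 = 5; y[1] = 1×1 + 1×1 + 1×3 = 5; y[2] = 1×3 + 1×1 + 1×1 = 5. Result: [5, 5, 5]

[5, 5, 5]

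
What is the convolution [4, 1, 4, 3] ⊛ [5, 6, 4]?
y[0] = 4×5 = 20; y[1] = 4×6 + 1×5 = 29; y[2] = 4×4 + 1×6 + 4×5 = 42; y[3] = 1×4 + 4×6 + 3×5 = 43; y[4] = 4×4 + 3×6 = 34; y[5] = 3×4 = 12

[20, 29, 42, 43, 34, 12]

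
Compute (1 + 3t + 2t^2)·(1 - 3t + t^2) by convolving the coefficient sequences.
Ascending coefficients: a = [1, 3, 2], b = [1, -3, 1]. c[0] = 1×1 = 1; c[1] = 1×-3 + 3×1 = 0; c[2] = 1×1 + 3×-3 + 2×1 = -6; c[3] = 3×1 + 2×-3 = -3; c[4] = 2×1 = 2. Result coefficients: [1, 0, -6, -3, 2] → 1 - 6t^2 - 3t^3 + 2t^4

1 - 6t^2 - 3t^3 + 2t^4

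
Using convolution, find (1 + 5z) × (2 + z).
Ascending coefficients: a = [1, 5], b = [2, 1]. c[0] = 1×2 = 2; c[1] = 1×1 + 5×2 = 11; c[2] = 5×1 = 5. Result coefficients: [2, 11, 5] → 2 + 11z + 5z^2

2 + 11z + 5z^2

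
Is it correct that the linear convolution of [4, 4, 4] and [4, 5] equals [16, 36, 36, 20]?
Recompute linear convolution of [4, 4, 4] and [4, 5]: y[0] = 4×4 = 16; y[1] = 4×5 + 4×4 = 36; y[2] = 4×5 + 4×4 = 36; y[3] = 4×5 = 20 → [16, 36, 36, 20]. Given [16, 36, 36, 20] matches, so answer: Yes

Yes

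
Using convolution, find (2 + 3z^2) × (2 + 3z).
Ascending coefficients: a = [2, 0, 3], b = [2, 3]. c[0] = 2×2 = 4; c[1] = 2×3 + 0×2 = 6; c[2] = 0×3 + 3×2 = 6; c[3] = 3×3 = 9. Result coefficients: [4, 6, 6, 9] → 4 + 6z + 6z^2 + 9z^3

4 + 6z + 6z^2 + 9z^3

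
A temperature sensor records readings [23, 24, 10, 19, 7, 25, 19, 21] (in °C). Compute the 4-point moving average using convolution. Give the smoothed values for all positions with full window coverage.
4-point moving average kernel = [1, 1, 1, 1]. Apply in 'valid' mode (full window coverage): avg[0] = (23 + 24 + 10 + 19) / 4 = 19.0; avg[1] = (24 + 10 + 19 + 7) / 4 = 15.0; avg[2] = (10 + 19 + 7 + 25) / 4 = 15.25; avg[3] = (19 + 7 + 25 + 19) / 4 = 17.5; avg[4] = (7 + 25 + 19 + 21) / 4 = 18.0. Smoothed values: [19.0, 15.0, 15.25, 17.5, 18.0]

[19.0, 15.0, 15.25, 17.5, 18.0]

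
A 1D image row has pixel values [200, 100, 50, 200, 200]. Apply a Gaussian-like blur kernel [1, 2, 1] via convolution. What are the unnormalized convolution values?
Convolve image row [200, 100, 50, 200, 200] with kernel [1, 2, 1]: y[0] = 200×1 = 200; y[1] = 200×2 + 100×1 = 500; y[2] = 200×1 + 100×2 + 50×1 = 450; y[3] = 100×1 + 50×2 + 200×1 = 400; y[4] = 50×1 + 200×2 + 200×1 = 650; y[5] = 200×1 + 200×2 = 600; y[6] = 200×1 = 200 → [200, 500, 450, 400, 650, 600, 200]. Normalization factor = sum(kernel) = 4.

[200, 500, 450, 400, 650, 600, 200]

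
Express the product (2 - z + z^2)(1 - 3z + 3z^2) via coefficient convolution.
Ascending coefficients: a = [2, -1, 1], b = [1, -3, 3]. c[0] = 2×1 = 2; c[1] = 2×-3 + -1×1 = -7; c[2] = 2×3 + -1×-3 + 1×1 = 10; c[3] = -1×3 + 1×-3 = -6; c[4] = 1×3 = 3. Result coefficients: [2, -7, 10, -6, 3] → 2 - 7z + 10z^2 - 6z^3 + 3z^4

2 - 7z + 10z^2 - 6z^3 + 3z^4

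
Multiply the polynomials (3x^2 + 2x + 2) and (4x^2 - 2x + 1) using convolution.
Ascending coefficients: a = [2, 2, 3], b = [1, -2, 4]. c[0] = 2×1 = 2; c[1] = 2×-2 + 2×1 = -2; c[2] = 2×4 + 2×-2 + 3×1 = 7; c[3] = 2×4 + 3×-2 = 2; c[4] = 3×4 = 12. Result coefficients: [2, -2, 7, 2, 12] → 12x^4 + 2x^3 + 7x^2 - 2x + 2

12x^4 + 2x^3 + 7x^2 - 2x + 2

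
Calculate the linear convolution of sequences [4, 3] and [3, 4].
y[0] = 4×3 = 12; y[1] = 4×4 + 3×3 = 25; y[2] = 3×4 = 12

[12, 25, 12]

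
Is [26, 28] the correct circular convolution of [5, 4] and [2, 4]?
Recompute circular convolution of [5, 4] and [2, 4]: y[0] = 5×2 + 4×4 = 26; y[1] = 5×4 + 4×2 = 28 → [26, 28]. Given [26, 28] matches, so answer: Yes

Yes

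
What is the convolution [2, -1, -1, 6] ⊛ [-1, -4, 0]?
y[0] = 2×-1 = -2; y[1] = 2×-4 + -1×-1 = -7; y[2] = 2×0 + -1×-4 + -1×-1 = 5; y[3] = -1×0 + -1×-4 + 6×-1 = -2; y[4] = -1×0 + 6×-4 = -24; y[5] = 6×0 = 0

[-2, -7, 5, -2, -24, 0]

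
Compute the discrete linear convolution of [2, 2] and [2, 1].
y[0] = 2×2 = 4; y[1] = 2×1 + 2×2 = 6; y[2] = 2×1 = 2

[4, 6, 2]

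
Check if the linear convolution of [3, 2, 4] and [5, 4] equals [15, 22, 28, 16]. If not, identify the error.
Recompute linear convolution of [3, 2, 4] and [5, 4]: y[0] = 3×5 = 15; y[1] = 3×4 + 2×5 = 22; y[2] = 2×4 + 4×5 = 28; y[3] = 4×4 = 16 → [15, 22, 28, 16]. Given [15, 22, 28, 16] matches, so answer: Yes

Yes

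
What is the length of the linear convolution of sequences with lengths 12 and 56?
Linear/full convolution length: m + n - 1 = 12 + 56 - 1 = 67

67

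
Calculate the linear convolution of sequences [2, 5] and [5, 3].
y[0] = 2×5 = 10; y[1] = 2×3 + 5×5 = 31; y[2] = 5×3 = 15

[10, 31, 15]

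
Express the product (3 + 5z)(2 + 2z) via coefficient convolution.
Ascending coefficients: a = [3, 5], b = [2, 2]. c[0] = 3×2 = 6; c[1] = 3×2 + 5×2 = 16; c[2] = 5×2 = 10. Result coefficients: [6, 16, 10] → 6 + 16z + 10z^2

6 + 16z + 10z^2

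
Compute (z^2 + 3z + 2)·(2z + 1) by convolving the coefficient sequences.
Ascending coefficients: a = [2, 3, 1], b = [1, 2]. c[0] = 2×1 = 2; c[1] = 2×2 + 3×1 = 7; c[2] = 3×2 + 1×1 = 7; c[3] = 1×2 = 2. Result coefficients: [2, 7, 7, 2] → 2z^3 + 7z^2 + 7z + 2

2z^3 + 7z^2 + 7z + 2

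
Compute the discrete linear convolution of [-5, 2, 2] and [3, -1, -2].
y[0] = -5×3 = -15; y[1] = -5×-1 + 2×3 = 11; y[2] = -5×-2 + 2×-1 + 2×3 = 14; y[3] = 2×-2 + 2×-1 = -6; y[4] = 2×-2 = -4

[-15, 11, 14, -6, -4]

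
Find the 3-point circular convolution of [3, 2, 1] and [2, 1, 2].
Use y[k] = Σ_j a[j]·b[(k-j) mod 3]. y[0] = 3×2 + 2×2 + 1×1 = 11; y[1] = 3×1 + 2×2 + 1×2 = 9; y[2] = 3×2 + 2×1 + 1×2 = 10. Result: [11, 9, 10]

[11, 9, 10]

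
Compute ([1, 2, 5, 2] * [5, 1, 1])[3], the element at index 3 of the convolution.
Use y[k] = Σ_i a[i]·b[k-i] at k=3. y[3] = 2×1 + 5×1 + 2×5 = 17

17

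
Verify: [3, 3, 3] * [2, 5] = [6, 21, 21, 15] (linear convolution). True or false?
Recompute linear convolution of [3, 3, 3] and [2, 5]: y[0] = 3×2 = 6; y[1] = 3×5 + 3×2 = 21; y[2] = 3×5 + 3×2 = 21; y[3] = 3×5 = 15 → [6, 21, 21, 15]. Given [6, 21, 21, 15] matches, so answer: Yes

Yes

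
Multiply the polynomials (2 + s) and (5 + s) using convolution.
Ascending coefficients: a = [2, 1], b = [5, 1]. c[0] = 2×5 = 10; c[1] = 2×1 + 1×5 = 7; c[2] = 1×1 = 1. Result coefficients: [10, 7, 1] → 10 + 7s + s^2

10 + 7s + s^2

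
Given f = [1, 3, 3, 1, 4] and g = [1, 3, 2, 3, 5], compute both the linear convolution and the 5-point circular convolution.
Linear: y_lin[0] = 1×1 = 1; y_lin[1] = 1×3 + 3×1 = 6; y_lin[2] = 1×2 + 3×3 + 3×1 = 14; y_lin[3] = 1×3 + 3×2 + 3×3 + 1×1 = 19; y_lin[4] = 1×5 + 3×3 + 3×2 + 1×3 + 4×1 = 27; y_lin[5] = 3×5 + 3×3 + 1×2 + 4×3 = 38; y_lin[6] = 3×5 + 1×3 + 4×2 = 26; y_lin[7] = 1×5 + 4×3 = 17; y_lin[8] = 4×5 = 20 → [1, 6, 14, 19, 27, 38, 26, 17, 20]. Circular (length 5): y[0] = 1×1 + 3×5 + 3×3 + 1×2 + 4×3 = 39; y[1] = 1×3 + 3×1 + 3×5 + 1×3 + 4×2 = 32; y[2] = 1×2 + 3×3 + 3×1 + 1×5 + 4×3 = 31; y[3] = 1×3 + 3×2 + 3×3 + 1×1 + 4×5 = 39; y[4] = 1×5 + 3×3 + 3×2 + 1×3 + 4×1 = 27 → [39, 32, 31, 39, 27]

Linear: [1, 6, 14, 19, 27, 38, 26, 17, 20], Circular: [39, 32, 31, 39, 27]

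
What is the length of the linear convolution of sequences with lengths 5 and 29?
Linear/full convolution length: m + n - 1 = 5 + 29 - 1 = 33

33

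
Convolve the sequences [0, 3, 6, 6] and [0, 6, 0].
y[0] = 0×0 = 0; y[1] = 0×6 + 3×0 = 0; y[2] = 0×0 + 3×6 + 6×0 = 18; y[3] = 3×0 + 6×6 + 6×0 = 36; y[4] = 6×0 + 6×6 = 36; y[5] = 6×0 = 0

[0, 0, 18, 36, 36, 0]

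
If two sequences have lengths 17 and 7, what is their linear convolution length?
Linear/full convolution length: m + n - 1 = 17 + 7 - 1 = 23

23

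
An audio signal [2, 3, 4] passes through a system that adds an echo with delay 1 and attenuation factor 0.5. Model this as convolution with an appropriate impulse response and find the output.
Direct-path + delayed-attenuated-path model → impulse response h = [1, 0.5] (1 at lag 0, 0.5 at lag 1). Output y[n] = x[n] + 0.5·x[n - 1] (with x[n] = 0 outside 0..2): y[0] = 2 + 0.5×0 = 2; y[1] = 3 + 0.5×2 = 4.0; y[2] = 4 + 0.5×3 = 5.5; y[3] = 0 + 0.5×4 = 2.0. So y = [2, 4.0, 5.5, 2.0]

[2, 4.0, 5.5, 2.0]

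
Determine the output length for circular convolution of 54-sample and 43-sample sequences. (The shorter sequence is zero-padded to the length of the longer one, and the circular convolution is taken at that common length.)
Circular convolution (zero-padding the shorter input) has length max(m, n) = max(54, 43) = 54

54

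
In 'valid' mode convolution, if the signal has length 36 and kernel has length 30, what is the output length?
'Valid' mode counts only positions where the kernel fully overlaps the signal: m - n + 1 = 36 - 30 + 1 = 7

7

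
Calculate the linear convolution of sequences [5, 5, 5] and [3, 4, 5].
y[0] = 5×3 = 15; y[1] = 5×4 + 5×3 = 35; y[2] = 5×5 + 5×4 + 5×3 = 60; y[3] = 5×5 + 5×4 = 45; y[4] = 5×5 = 25

[15, 35, 60, 45, 25]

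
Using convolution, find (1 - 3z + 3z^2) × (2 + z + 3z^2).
Ascending coefficients: a = [1, -3, 3], b = [2, 1, 3]. c[0] = 1×2 = 2; c[1] = 1×1 + -3×2 = -5; c[2] = 1×3 + -3×1 + 3×2 = 6; c[3] = -3×3 + 3×1 = -6; c[4] = 3×3 = 9. Result coefficients: [2, -5, 6, -6, 9] → 2 - 5z + 6z^2 - 6z^3 + 9z^4

2 - 5z + 6z^2 - 6z^3 + 9z^4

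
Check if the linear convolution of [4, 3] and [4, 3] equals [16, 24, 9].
Recompute linear convolution of [4, 3] and [4, 3]: y[0] = 4×4 = 16; y[1] = 4×3 + 3×4 = 24; y[2] = 3×3 = 9 → [16, 24, 9]. Given [16, 24, 9] matches, so answer: Yes

Yes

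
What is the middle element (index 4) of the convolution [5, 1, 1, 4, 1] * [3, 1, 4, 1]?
Use y[k] = Σ_i a[i]·b[k-i] at k=4. y[4] = 1×1 + 1×4 + 4×1 + 1×3 = 12

12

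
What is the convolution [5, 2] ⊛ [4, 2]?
y[0] = 5×4 = 20; y[1] = 5×2 + 2×4 = 18; y[2] = 2×2 = 4

[20, 18, 4]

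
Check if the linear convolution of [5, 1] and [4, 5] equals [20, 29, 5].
Recompute linear convolution of [5, 1] and [4, 5]: y[0] = 5×4 = 20; y[1] = 5×5 + 1×4 = 29; y[2] = 1×5 = 5 → [20, 29, 5]. Given [20, 29, 5] matches, so answer: Yes

Yes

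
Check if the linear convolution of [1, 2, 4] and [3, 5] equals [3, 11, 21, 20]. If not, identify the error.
Recompute linear convolution of [1, 2, 4] and [3, 5]: y[0] = 1×3 = 3; y[1] = 1×5 + 2×3 = 11; y[2] = 2×5 + 4×3 = 22; y[3] = 4×5 = 20 → [3, 11, 22, 20]. Compare to given [3, 11, 21, 20]: they differ at index 2: given 21, correct 22, so answer: No

No. Error at index 2: given 21, correct 22.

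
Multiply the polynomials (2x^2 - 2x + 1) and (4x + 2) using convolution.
Ascending coefficients: a = [1, -2, 2], b = [2, 4]. c[0] = 1×2 = 2; c[1] = 1×4 + -2×2 = 0; c[2] = -2×4 + 2×2 = -4; c[3] = 2×4 = 8. Result coefficients: [2, 0, -4, 8] → 8x^3 - 4x^2 + 2

8x^3 - 4x^2 + 2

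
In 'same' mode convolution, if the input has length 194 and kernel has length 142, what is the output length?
'Same' mode returns an output with the same length as the input: 194

194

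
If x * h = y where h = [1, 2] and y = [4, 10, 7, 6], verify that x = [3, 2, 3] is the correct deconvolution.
Forward-compute [3, 2, 3] * [1, 2]: y[0] = 3×1 = 3; y[1] = 3×2 + 2×1 = 8; y[2] = 2×2 + 3×1 = 7; y[3] = 3×2 = 6 → [3, 8, 7, 6]. Does not match given y = [4, 10, 7, 6].

Not verified. [3, 2, 3] * [1, 2] = [3, 8, 7, 6], which differs from [4, 10, 7, 6] at index 0.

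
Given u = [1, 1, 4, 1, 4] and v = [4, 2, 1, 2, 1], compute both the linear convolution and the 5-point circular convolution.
Linear: y_lin[0] = 1×4 = 4; y_lin[1] = 1×2 + 1×4 = 6; y_lin[2] = 1×1 + 1×2 + 4×4 = 19; y_lin[3] = 1×2 + 1×1 + 4×2 + 1×4 = 15; y_lin[4] = 1×1 + 1×2 + 4×1 + 1×2 + 4×4 = 25; y_lin[5] = 1×1 + 4×2 + 1×1 + 4×2 = 18; y_lin[6] = 4×1 + 1×2 + 4×1 = 10; y_lin[7] = 1×1 + 4×2 = 9; y_lin[8] = 4×1 = 4 → [4, 6, 19, 15, 25, 18, 10, 9, 4]. Circular (length 5): y[0] = 1×4 + 1×1 + 4×2 + 1×1 + 4×2 = 22; y[1] = 1×2 + 1×4 + 4×1 + 1×2 + 4×1 = 16; y[2] = 1×1 + 1×2 + 4×4 + 1×1 + 4×2 = 28; y[3] = 1×2 + 1×1 + 4×2 + 1×4 + 4×1 = 19; y[4] = 1×1 + 1×2 + 4×1 + 1×2 + 4×4 = 25 → [22, 16, 28, 19, 25]

Linear: [4, 6, 19, 15, 25, 18, 10, 9, 4], Circular: [22, 16, 28, 19, 25]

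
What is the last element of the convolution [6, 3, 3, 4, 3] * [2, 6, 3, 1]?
Use y[k] = Σ_i a[i]·b[k-i] at k=7. y[7] = 3×1 = 3

3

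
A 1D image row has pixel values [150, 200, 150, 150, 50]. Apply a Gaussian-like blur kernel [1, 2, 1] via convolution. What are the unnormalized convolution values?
Convolve image row [150, 200, 150, 150, 50] with kernel [1, 2, 1]: y[0] = 150×1 = 150; y[1] = 150×2 + 200×1 = 500; y[2] = 150×1 + 200×2 + 150×1 = 700; y[3] = 200×1 + 150×2 + 150×1 = 650; y[4] = 150×1 + 150×2 + 50×1 = 500; y[5] = 150×1 + 50×2 = 250; y[6] = 50×1 = 50 → [150, 500, 700, 650, 500, 250, 50]. Normalization factor = sum(kernel) = 4.

[150, 500, 700, 650, 500, 250, 50]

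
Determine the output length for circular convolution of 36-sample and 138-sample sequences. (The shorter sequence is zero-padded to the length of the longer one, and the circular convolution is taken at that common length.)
Circular convolution (zero-padding the shorter input) has length max(m, n) = max(36, 138) = 138

138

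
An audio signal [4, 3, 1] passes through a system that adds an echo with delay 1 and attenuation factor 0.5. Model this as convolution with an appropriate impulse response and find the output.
Direct-path + delayed-attenuated-path model → impulse response h = [1, 0.5] (1 at lag 0, 0.5 at lag 1). Output y[n] = x[n] + 0.5·x[n - 1] (with x[n] = 0 outside 0..2): y[0] = 4 + 0.5×0 = 4; y[1] = 3 + 0.5×4 = 5.0; y[2] = 1 + 0.5×3 = 2.5; y[3] = 0 + 0.5×1 = 0.5. So y = [4, 5.0, 2.5, 0.5]

[4, 5.0, 2.5, 0.5]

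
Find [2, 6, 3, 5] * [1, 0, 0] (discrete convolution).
y[0] = 2×1 = 2; y[1] = 2×0 + 6×1 = 6; y[2] = 2×0 + 6×0 + 3×1 = 3; y[3] = 6×0 + 3×0 + 5×1 = 5; y[4] = 3×0 + 5×0 = 0; y[5] = 5×0 = 0

[2, 6, 3, 5, 0, 0]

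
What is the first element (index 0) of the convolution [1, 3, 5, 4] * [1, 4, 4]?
Use y[k] = Σ_i a[i]·b[k-i] at k=0. y[0] = 1×1 = 1

1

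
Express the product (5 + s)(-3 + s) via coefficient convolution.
Ascending coefficients: a = [5, 1], b = [-3, 1]. c[0] = 5×-3 = -15; c[1] = 5×1 + 1×-3 = 2; c[2] = 1×1 = 1. Result coefficients: [-15, 2, 1] → -15 + 2s + s^2

-15 + 2s + s^2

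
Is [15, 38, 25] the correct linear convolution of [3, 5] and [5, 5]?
Recompute linear convolution of [3, 5] and [5, 5]: y[0] = 3×5 = 15; y[1] = 3×5 + 5×5 = 40; y[2] = 5×5 = 25 → [15, 40, 25]. Compare to given [15, 38, 25]: they differ at index 1: given 38, correct 40, so answer: No

No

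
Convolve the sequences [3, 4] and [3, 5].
y[0] = 3×3 = 9; y[1] = 3×5 + 4×3 = 27; y[2] = 4×5 = 20

[9, 27, 20]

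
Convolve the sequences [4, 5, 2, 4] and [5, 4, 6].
y[0] = 4×5 = 20; y[1] = 4×4 + 5×5 = 41; y[2] = 4×6 + 5×4 + 2×5 = 54; y[3] = 5×6 + 2×4 + 4×5 = 58; y[4] = 2×6 + 4×4 = 28; y[5] = 4×6 = 24

[20, 41, 54, 58, 28, 24]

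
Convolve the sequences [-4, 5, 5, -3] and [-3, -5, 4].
y[0] = -4×-3 = 12; y[1] = -4×-5 + 5×-3 = 5; y[2] = -4×4 + 5×-5 + 5×-3 = -56; y[3] = 5×4 + 5×-5 + -3×-3 = 4; y[4] = 5×4 + -3×-5 = 35; y[5] = -3×4 = -12

[12, 5, -56, 4, 35, -12]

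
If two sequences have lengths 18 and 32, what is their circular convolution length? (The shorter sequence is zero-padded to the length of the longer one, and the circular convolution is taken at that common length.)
Circular convolution (zero-padding the shorter input) has length max(m, n) = max(18, 32) = 32

32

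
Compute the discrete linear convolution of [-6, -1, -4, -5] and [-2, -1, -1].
y[0] = -6×-2 = 12; y[1] = -6×-1 + -1×-2 = 8; y[2] = -6×-1 + -1×-1 + -4×-2 = 15; y[3] = -1×-1 + -4×-1 + -5×-2 = 15; y[4] = -4×-1 + -5×-1 = 9; y[5] = -5×-1 = 5

[12, 8, 15, 15, 9, 5]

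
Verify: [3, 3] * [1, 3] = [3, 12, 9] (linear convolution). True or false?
Recompute linear convolution of [3, 3] and [1, 3]: y[0] = 3×1 = 3; y[1] = 3×3 + 3×1 = 12; y[2] = 3×3 = 9 → [3, 12, 9]. Given [3, 12, 9] matches, so answer: Yes

Yes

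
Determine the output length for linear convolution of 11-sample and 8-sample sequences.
Linear/full convolution length: m + n - 1 = 11 + 8 - 1 = 18

18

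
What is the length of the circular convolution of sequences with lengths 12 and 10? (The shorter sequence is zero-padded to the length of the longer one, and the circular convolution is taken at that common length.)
Circular convolution (zero-padding the shorter input) has length max(m, n) = max(12, 10) = 12

12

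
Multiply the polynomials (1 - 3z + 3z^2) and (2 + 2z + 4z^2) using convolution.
Ascending coefficients: a = [1, -3, 3], b = [2, 2, 4]. c[0] = 1×2 = 2; c[1] = 1×2 + -3×2 = -4; c[2] = 1×4 + -3×2 + 3×2 = 4; c[3] = -3×4 + 3×2 = -6; c[4] = 3×4 = 12. Result coefficients: [2, -4, 4, -6, 12] → 2 - 4z + 4z^2 - 6z^3 + 12z^4

2 - 4z + 4z^2 - 6z^3 + 12z^4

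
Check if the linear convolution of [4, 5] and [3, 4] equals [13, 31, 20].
Recompute linear convolution of [4, 5] and [3, 4]: y[0] = 4×3 = 12; y[1] = 4×4 + 5×3 = 31; y[2] = 5×4 = 20 → [12, 31, 20]. Compare to given [13, 31, 20]: they differ at index 0: given 13, correct 12, so answer: No

No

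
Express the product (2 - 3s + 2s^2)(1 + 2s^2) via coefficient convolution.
Ascending coefficients: a = [2, -3, 2], b = [1, 0, 2]. c[0] = 2×1 = 2; c[1] = 2×0 + -3×1 = -3; c[2] = 2×2 + -3×0 + 2×1 = 6; c[3] = -3×2 + 2×0 = -6; c[4] = 2×2 = 4. Result coefficients: [2, -3, 6, -6, 4] → 2 - 3s + 6s^2 - 6s^3 + 4s^4

2 - 3s + 6s^2 - 6s^3 + 4s^4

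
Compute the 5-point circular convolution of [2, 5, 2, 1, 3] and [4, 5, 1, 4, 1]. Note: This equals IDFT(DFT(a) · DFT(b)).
Either evaluate y[k] = Σ_j a[j]·b[(k-j) mod 5] directly, or use IDFT(DFT(a) · DFT(b)). y[0] = 2×4 + 5×1 + 2×4 + 1×1 + 3×5 = 37; y[1] = 2×5 + 5×4 + 2×1 + 1×4 + 3×1 = 39; y[2] = 2×1 + 5×5 + 2×4 + 1×1 + 3×4 = 48; y[3] = 2×4 + 5×1 + 2×5 + 1×4 + 3×1 = 30; y[4] = 2×1 + 5×4 + 2×1 + 1×5 + 3×4 = 41. Result: [37, 39, 48, 30, 41]

[37, 39, 48, 30, 41]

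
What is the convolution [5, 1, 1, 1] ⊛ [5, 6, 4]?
y[0] = 5×5 = 25; y[1] = 5×6 + 1×5 = 35; y[2] = 5×4 + 1×6 + 1×5 = 31; y[3] = 1×4 + 1×6 + 1×5 = 15; y[4] = 1×4 + 1×6 = 10; y[5] = 1×4 = 4

[25, 35, 31, 15, 10, 4]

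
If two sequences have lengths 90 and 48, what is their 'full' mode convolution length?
Linear/full convolution length: m + n - 1 = 90 + 48 - 1 = 137

137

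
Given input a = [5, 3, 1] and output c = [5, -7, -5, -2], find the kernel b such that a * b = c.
Output length 4 = len(a) + len(b) - 1 ⇒ len(b) = 2. Solve b forward using b[k] = (c[k] - Σ_{i≥1} a[i]·b[k-i]) / a[0]: b[0] = c[0] / a[0] = 5 / 5 = 1; b[1] = (c[1] - 3×1) / a[0] = (-7 - 3×1) / 5 = -2. So b = [1, -2]. Forward-check [5, 3, 1] * [1, -2]: c[0] = 5×1 = 5; c[1] = 5×-2 + 3×1 = -7; c[2] = 3×-2 + 1×1 = -5; c[3] = 1×-2 = -2 → [5, -7, -5, -2] ✓

[1, -2]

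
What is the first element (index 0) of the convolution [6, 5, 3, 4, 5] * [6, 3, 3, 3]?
Use y[k] = Σ_i a[i]·b[k-i] at k=0. y[0] = 6×6 = 36

36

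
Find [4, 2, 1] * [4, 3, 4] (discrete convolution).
y[0] = 4×4 = 16; y[1] = 4×3 + 2×4 = 20; y[2] = 4×4 + 2×3 + 1×4 = 26; y[3] = 2×4 + 1×3 = 11; y[4] = 1×4 = 4

[16, 20, 26, 11, 4]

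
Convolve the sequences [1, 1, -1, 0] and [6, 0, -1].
y[0] = 1×6 = 6; y[1] = 1×0 + 1×6 = 6; y[2] = 1×-1 + 1×0 + -1×6 = -7; y[3] = 1×-1 + -1×0 + 0×6 = -1; y[4] = -1×-1 + 0×0 = 1; y[5] = 0×-1 = 0

[6, 6, -7, -1, 1, 0]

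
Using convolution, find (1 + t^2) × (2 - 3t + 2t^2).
Ascending coefficients: a = [1, 0, 1], b = [2, -3, 2]. c[0] = 1×2 = 2; c[1] = 1×-3 + 0×2 = -3; c[2] = 1×2 + 0×-3 + 1×2 = 4; c[3] = 0×2 + 1×-3 = -3; c[4] = 1×2 = 2. Result coefficients: [2, -3, 4, -3, 2] → 2 - 3t + 4t^2 - 3t^3 + 2t^4

2 - 3t + 4t^2 - 3t^3 + 2t^4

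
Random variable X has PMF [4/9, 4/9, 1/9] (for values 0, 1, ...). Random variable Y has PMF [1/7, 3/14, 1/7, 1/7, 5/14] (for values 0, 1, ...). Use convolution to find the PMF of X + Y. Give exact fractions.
P(X+Y=k) = Σ_i P(X=i)·P(Y=k-i) — a convolution of [4/9, 4/9, 1/9] and [1/7, 3/14, 1/7, 1/7, 5/14]. P(X+Y=0) = (4/9)×(1/7) = 4/63; P(X+Y=1) = (4/9)×(3/14) + (4/9)×(1/7) = 2/21 + 4/63 = 10/63; P(X+Y=2) = (4/9)×(1/7) + (4/9)×(3/14) + (1/9)×(1/7) = 4/63 + 2/21 + 1/63 = 11/63; P(X+Y=3) = (4/9)×(1/7) + (4/9)×(1/7) + (1/9)×(3/14) = 4/63 + 4/63 + 1/42 = 19/126; P(X+Y=4) = (4/9)×(5/14) + (4/9)×(1/7) + (1/9)×(1/7) = 10/63 + 4/63 + 1/63 = 5/21; P(X+Y=5) = (4/9)×(5/14) + (1/9)×(1/7) = 10/63 + 1/63 = 11/63; P(X+Y=6) = (1/9)×(5/14) = 5/126. PMF: [4/63, 10/63, 11/63, 19/126, 5/21, 11/63, 5/126] (sums to 1 ✓)

[4/63, 10/63, 11/63, 19/126, 5/21, 11/63, 5/126]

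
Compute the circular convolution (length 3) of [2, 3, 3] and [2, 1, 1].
Use y[k] = Σ_j a[j]·b[(k-j) mod 3]. y[0] = 2×2 + 3×1 + 3×1 = 10; y[1] = 2×1 + 3×2 + 3×1 = 11; y[2] = 2×1 + 3×1 + 3×2 = 11. Result: [10, 11, 11]

[10, 11, 11]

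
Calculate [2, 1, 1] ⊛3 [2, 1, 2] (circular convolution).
Use y[k] = Σ_j u[j]·v[(k-j) mod 3]. y[0] = 2×2 + 1×2 + 1×1 = 7; y[1] = 2×1 + 1×2 + 1×2 = 6; y[2] = 2×2 + 1×1 + 1×2 = 7. Result: [7, 6, 7]

[7, 6, 7]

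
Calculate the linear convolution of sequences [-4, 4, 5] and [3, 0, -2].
y[0] = -4×3 = -12; y[1] = -4×0 + 4×3 = 12; y[2] = -4×-2 + 4×0 + 5×3 = 23; y[3] = 4×-2 + 5×0 = -8; y[4] = 5×-2 = -10

[-12, 12, 23, -8, -10]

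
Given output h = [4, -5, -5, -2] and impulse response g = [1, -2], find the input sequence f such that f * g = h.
Deconvolve h=[4, -5, -5, -2] by g=[1, -2]. Since g[0]=1, solve forward: f[0] = h[0] / 1 = 4; f[1] = (h[1] - 4×-2) / 1 = 3; f[2] = (h[2] - 3×-2) / 1 = 1. So f = [4, 3, 1]. Check by forward convolution: h[0] = 4×1 = 4; h[1] = 4×-2 + 3×1 = -5; h[2] = 3×-2 + 1×1 = -5; h[3] = 1×-2 = -2

[4, 3, 1]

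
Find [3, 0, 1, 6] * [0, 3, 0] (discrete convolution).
y[0] = 3×0 = 0; y[1] = 3×3 + 0×0 = 9; y[2] = 3×0 + 0×3 + 1×0 = 0; y[3] = 0×0 + 1×3 + 6×0 = 3; y[4] = 1×0 + 6×3 = 18; y[5] = 6×0 = 0

[0, 9, 0, 3, 18, 0]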